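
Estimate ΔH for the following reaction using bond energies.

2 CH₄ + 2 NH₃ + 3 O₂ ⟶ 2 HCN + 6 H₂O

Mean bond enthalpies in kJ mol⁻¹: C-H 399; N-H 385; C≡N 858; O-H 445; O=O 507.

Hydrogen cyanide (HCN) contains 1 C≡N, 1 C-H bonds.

Bonds broken (reactants):
  C-H: 8 × 399 = 3192
  N-H: 6 × 385 = 2310
  O=O: 3 × 507 = 1521
  Σ(broken) = 7023 kJ
Bonds formed (products):
  C≡N: 2 × 858 = 1716
  C-H: 2 × 399 = 798
  O-H: 12 × 445 = 5340
  Σ(formed) = 7854 kJ
ΔH = Σ(broken) − Σ(formed) = 7023 − 7854 = −831 kJ

ΔH ≈ −831 kJ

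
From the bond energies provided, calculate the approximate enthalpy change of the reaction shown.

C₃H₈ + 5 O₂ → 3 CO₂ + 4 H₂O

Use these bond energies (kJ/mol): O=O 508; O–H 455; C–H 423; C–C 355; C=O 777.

Bonds broken (reactants):
  C–C: 2 × 355 = 710
  C–H: 8 × 423 = 3384
  O=O: 5 × 508 = 2540
  Σ(broken) = 6634 kJ
Bonds formed (products):
  C=O: 6 × 777 = 4662
  O–H: 8 × 455 = 3640
  Σ(formed) = 8302 kJ
ΔH = Σ(broken) − Σ(formed) = 6634 − 8302 = −1668 kJ

ΔH ≈ −1668 kJ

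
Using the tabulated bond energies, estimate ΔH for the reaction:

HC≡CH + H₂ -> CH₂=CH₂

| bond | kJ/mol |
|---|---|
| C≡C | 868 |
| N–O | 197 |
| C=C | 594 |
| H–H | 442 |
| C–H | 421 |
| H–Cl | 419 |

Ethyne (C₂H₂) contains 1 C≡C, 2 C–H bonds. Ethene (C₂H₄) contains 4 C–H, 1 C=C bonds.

ΔH ≈ −126 kJ

Bonds broken (reactants):
  C≡C: 1 × 868 = 868
  C–H: 2 × 421 = 842
  H–H: 1 × 442 = 442
  Σ(broken) = 2152 kJ
Bonds formed (products):
  C–H: 4 × 421 = 1684
  C=C: 1 × 594 = 594
  Σ(formed) = 2278 kJ
ΔH = Σ(broken) − Σ(formed) = 2152 − 2278 = −126 kJ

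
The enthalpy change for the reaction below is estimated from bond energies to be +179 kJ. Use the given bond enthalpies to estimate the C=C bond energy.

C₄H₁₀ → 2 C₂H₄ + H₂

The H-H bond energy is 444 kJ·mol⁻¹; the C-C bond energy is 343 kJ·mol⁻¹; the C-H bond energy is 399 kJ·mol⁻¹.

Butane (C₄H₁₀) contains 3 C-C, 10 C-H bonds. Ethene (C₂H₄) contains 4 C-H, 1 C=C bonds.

D(C=C) ≈ 602 kJ/mol

Let D be the C=C bond energy.
Σ(broken) = 3×343 + 10×399 = 5019
Σ(formed) = 8×399 + 2×D + 1×444 = 3636 + 2D
ΔH = Σ(broken) − Σ(formed) = (5019) − (3636 + 2D) = +1383 − 2D
Setting this equal to +179 kJ gives 2D = 1204, so D = 602 kJ/mol.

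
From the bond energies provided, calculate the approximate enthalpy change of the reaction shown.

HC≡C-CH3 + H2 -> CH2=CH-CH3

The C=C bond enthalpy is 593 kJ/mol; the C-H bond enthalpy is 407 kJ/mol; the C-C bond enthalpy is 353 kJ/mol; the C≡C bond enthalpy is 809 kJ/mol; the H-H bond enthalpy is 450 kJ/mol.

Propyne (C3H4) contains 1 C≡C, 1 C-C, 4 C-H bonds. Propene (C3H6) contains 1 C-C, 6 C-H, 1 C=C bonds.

Bonds broken (reactants):
  C≡C: 1 × 809 = 809
  C-C: 1 × 353 = 353
  C-H: 4 × 407 = 1628
  H-H: 1 × 450 = 450
  Σ(broken) = 3240 kJ
Bonds formed (products):
  C-C: 1 × 353 = 353
  C-H: 6 × 407 = 2442
  C=C: 1 × 593 = 593
  Σ(formed) = 3388 kJ
ΔH = Σ(broken) − Σ(formed) = 3240 − 3388 = −148 kJ

ΔH ≈ −148 kJ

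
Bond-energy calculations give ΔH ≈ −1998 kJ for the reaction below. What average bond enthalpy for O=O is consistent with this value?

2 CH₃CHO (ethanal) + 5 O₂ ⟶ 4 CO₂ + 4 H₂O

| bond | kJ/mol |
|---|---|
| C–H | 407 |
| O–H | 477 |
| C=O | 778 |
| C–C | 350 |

Let D be the O=O bond energy.
Σ(broken) = 2×350 + 8×407 + 2×778 + 5×D = 5512 + 5D
Σ(formed) = 8×778 + 8×477 = 10040
ΔH = Σ(broken) − Σ(formed) = (5512 + 5D) − (10040) = −4528 + 5D
Setting this equal to −1998 kJ gives 5D = 2530, so D = 506 kJ/mol.

D(O=O) ≈ 506 kJ/mol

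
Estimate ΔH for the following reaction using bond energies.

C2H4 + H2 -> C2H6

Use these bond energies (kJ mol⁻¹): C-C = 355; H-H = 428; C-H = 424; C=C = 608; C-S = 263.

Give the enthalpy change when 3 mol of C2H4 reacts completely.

ΔH = −501 kJ

Bonds broken (reactants):
  C-H: 4 × 424 = 1696
  C=C: 1 × 608 = 608
  H-H: 1 × 428 = 428
  Σ(broken) = 2732 kJ
Bonds formed (products):
  C-C: 1 × 355 = 355
  C-H: 6 × 424 = 2544
  Σ(formed) = 2899 kJ
ΔH = Σ(broken) − Σ(formed) = 2732 − 2899 = −167 kJ
For 3× the reaction as written: 3 × (−167) = −501 kJ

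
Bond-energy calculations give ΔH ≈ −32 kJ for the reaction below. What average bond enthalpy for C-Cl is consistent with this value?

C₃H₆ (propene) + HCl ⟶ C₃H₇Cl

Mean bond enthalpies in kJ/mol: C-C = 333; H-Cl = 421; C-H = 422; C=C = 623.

D(C-Cl) ≈ 321 kJ/mol

Let D be the C-Cl bond energy.
Σ(broken) = 1×333 + 6×422 + 1×623 + 1×421 = 3909
Σ(formed) = 2×333 + 1×D + 7×422 = 3620 + D
ΔH = Σ(broken) − Σ(formed) = (3909) − (3620 + D) = +289 − D
Setting this equal to −32 kJ gives D = 321 kJ/mol.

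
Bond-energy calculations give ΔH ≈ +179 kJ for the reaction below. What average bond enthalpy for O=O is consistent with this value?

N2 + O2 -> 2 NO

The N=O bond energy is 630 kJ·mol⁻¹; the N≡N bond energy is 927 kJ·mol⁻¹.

D(O=O) ≈ 512 kJ/mol

Let D be the O=O bond energy.
Σ(broken) = 1×927 + 1×D = 927 + D
Σ(formed) = 2×630 = 1260
ΔH = Σ(broken) − Σ(formed) = (927 + D) − (1260) = −333 + D
Setting this equal to +179 kJ gives D = 512 kJ/mol.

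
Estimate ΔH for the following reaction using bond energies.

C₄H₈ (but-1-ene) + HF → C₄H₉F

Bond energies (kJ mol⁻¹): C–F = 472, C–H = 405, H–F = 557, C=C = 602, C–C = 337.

ΔH ≈ −55 kJ

Bonds broken (reactants):
  C–C: 2 × 337 = 674
  C–H: 8 × 405 = 3240
  C=C: 1 × 602 = 602
  H–F: 1 × 557 = 557
  Σ(broken) = 5073 kJ
Bonds formed (products):
  C–C: 3 × 337 = 1011
  C–F: 1 × 472 = 472
  C–H: 9 × 405 = 3645
  Σ(formed) = 5128 kJ
ΔH = Σ(broken) − Σ(formed) = 5073 − 5128 = −55 kJ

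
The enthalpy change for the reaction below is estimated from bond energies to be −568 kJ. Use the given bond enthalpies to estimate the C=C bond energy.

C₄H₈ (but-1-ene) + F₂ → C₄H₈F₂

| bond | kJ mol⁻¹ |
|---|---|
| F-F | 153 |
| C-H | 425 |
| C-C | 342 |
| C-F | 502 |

Let D be the C=C bond energy.
Σ(broken) = 2×342 + 8×425 + 1×D + 1×153 = 4237 + D
Σ(formed) = 3×342 + 2×502 + 8×425 = 5430
ΔH = Σ(broken) − Σ(formed) = (4237 + D) − (5430) = −1193 + D
Setting this equal to −568 kJ gives D = 625 kJ/mol.

D(C=C) ≈ 625 kJ/mol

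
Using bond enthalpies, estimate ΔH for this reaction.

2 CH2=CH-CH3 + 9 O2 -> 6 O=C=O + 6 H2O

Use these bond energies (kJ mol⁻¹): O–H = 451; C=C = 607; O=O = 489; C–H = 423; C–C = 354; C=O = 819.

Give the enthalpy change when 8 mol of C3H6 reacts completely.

ΔH = −15364 kJ

Bonds broken (reactants):
  C–C: 2 × 354 = 708
  C–H: 12 × 423 = 5076
  C=C: 2 × 607 = 1214
  O=O: 9 × 489 = 4401
  Σ(broken) = 11399 kJ
Bonds formed (products):
  C=O: 12 × 819 = 9828
  O–H: 12 × 451 = 5412
  Σ(formed) = 15240 kJ
ΔH = Σ(broken) − Σ(formed) = 11399 − 15240 = −3841 kJ
For 4× the reaction as written: 4 × (−3841) = −15364 kJ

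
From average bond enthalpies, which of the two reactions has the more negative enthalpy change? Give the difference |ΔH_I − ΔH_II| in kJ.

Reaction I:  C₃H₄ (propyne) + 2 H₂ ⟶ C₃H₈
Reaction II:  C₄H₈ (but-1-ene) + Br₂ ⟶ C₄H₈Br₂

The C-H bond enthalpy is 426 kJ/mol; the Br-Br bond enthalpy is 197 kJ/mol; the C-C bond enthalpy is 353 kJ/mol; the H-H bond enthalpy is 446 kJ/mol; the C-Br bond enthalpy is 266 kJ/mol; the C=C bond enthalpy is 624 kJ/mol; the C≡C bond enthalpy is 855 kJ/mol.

Reaction I:
  Bonds broken (reactants):
    C≡C: 1 × 855 = 855
    C-C: 1 × 353 = 353
    C-H: 4 × 426 = 1704
    H-H: 2 × 446 = 892
    Σ(broken) = 3804 kJ
  Bonds formed (products):
    C-C: 2 × 353 = 706
    C-H: 8 × 426 = 3408
    Σ(formed) = 4114 kJ
  ΔH_I = 3804 − 4114 = −310 kJ
Reaction II:
  Bonds broken (reactants):
    Br-Br: 1 × 197 = 197
    C-C: 2 × 353 = 706
    C-H: 8 × 426 = 3408
    C=C: 1 × 624 = 624
    Σ(broken) = 4935 kJ
  Bonds formed (products):
    C-Br: 2 × 266 = 532
    C-C: 3 × 353 = 1059
    C-H: 8 × 426 = 3408
    Σ(formed) = 4999 kJ
  ΔH_II = 4935 − 4999 = −64 kJ
ΔH_I − ΔH_II = −246 kJ, so reaction I has the more negative ΔH; |ΔH_I − ΔH_II| = 246 kJ.

Reaction I, by 246 kJ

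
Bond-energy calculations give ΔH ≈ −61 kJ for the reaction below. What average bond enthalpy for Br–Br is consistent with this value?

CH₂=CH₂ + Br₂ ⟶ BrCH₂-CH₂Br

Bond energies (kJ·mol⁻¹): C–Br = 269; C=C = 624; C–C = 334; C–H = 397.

Let D be the Br–Br bond energy.
Σ(broken) = 1×D + 4×397 + 1×624 = 2212 + D
Σ(formed) = 2×269 + 1×334 + 4×397 = 2460
ΔH = Σ(broken) − Σ(formed) = (2212 + D) − (2460) = −248 + D
Setting this equal to −61 kJ gives D = 187 kJ/mol.

D(Br–Br) ≈ 187 kJ/mol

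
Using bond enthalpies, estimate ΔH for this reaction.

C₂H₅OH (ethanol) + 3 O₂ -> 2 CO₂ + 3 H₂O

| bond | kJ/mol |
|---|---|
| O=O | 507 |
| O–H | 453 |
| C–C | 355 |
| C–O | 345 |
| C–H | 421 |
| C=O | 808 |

ΔH ≈ −1171 kJ

Bonds broken (reactants):
  C–C: 1 × 355 = 355
  C–H: 5 × 421 = 2105
  C–O: 1 × 345 = 345
  O–H: 1 × 453 = 453
  O=O: 3 × 507 = 1521
  Σ(broken) = 4779 kJ
Bonds formed (products):
  C=O: 4 × 808 = 3232
  O–H: 6 × 453 = 2718
  Σ(formed) = 5950 kJ
ΔH = Σ(broken) − Σ(formed) = 4779 − 5950 = −1171 kJ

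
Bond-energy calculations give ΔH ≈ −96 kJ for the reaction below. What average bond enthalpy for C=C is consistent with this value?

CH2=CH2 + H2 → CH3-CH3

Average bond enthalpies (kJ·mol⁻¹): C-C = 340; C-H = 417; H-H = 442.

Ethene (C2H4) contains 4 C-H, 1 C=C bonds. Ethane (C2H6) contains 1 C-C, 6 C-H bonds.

D(C=C) ≈ 636 kJ/mol

Let D be the C=C bond energy.
Σ(broken) = 4×417 + 1×D + 1×442 = 2110 + D
Σ(formed) = 1×340 + 6×417 = 2842
ΔH = Σ(broken) − Σ(formed) = (2110 + D) − (2842) = −732 + D
Setting this equal to −96 kJ gives D = 636 kJ/mol.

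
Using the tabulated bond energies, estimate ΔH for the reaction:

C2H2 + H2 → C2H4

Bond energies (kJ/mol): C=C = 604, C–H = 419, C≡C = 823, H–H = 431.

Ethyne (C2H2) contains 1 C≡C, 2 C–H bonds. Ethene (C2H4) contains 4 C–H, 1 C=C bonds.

Bonds broken (reactants):
  C≡C: 1 × 823 = 823
  C–H: 2 × 419 = 838
  H–H: 1 × 431 = 431
  Σ(broken) = 2092 kJ
Bonds formed (products):
  C–H: 4 × 419 = 1676
  C=C: 1 × 604 = 604
  Σ(formed) = 2280 kJ
ΔH = Σ(broken) − Σ(formed) = 2092 − 2280 = −188 kJ

ΔH ≈ −188 kJ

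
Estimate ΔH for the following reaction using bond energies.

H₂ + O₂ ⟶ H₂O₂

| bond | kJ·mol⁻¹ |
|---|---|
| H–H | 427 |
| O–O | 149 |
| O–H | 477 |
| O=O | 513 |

Bonds broken (reactants):
  H–H: 1 × 427 = 427
  O=O: 1 × 513 = 513
  Σ(broken) = 940 kJ
Bonds formed (products):
  O–H: 2 × 477 = 954
  O–O: 1 × 149 = 149
  Σ(formed) = 1103 kJ
ΔH = Σ(broken) − Σ(formed) = 940 − 1103 = −163 kJ

ΔH ≈ −163 kJ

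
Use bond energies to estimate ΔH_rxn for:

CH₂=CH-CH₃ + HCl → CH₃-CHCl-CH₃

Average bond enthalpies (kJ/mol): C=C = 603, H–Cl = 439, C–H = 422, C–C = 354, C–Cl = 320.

Bonds broken (reactants):
  C–C: 1 × 354 = 354
  C–H: 6 × 422 = 2532
  C=C: 1 × 603 = 603
  H–Cl: 1 × 439 = 439
  Σ(broken) = 3928 kJ
Bonds formed (products):
  C–C: 2 × 354 = 708
  C–Cl: 1 × 320 = 320
  C–H: 7 × 422 = 2954
  Σ(formed) = 3982 kJ
ΔH = Σ(broken) − Σ(formed) = 3928 − 3982 = −54 kJ

ΔH ≈ −54 kJ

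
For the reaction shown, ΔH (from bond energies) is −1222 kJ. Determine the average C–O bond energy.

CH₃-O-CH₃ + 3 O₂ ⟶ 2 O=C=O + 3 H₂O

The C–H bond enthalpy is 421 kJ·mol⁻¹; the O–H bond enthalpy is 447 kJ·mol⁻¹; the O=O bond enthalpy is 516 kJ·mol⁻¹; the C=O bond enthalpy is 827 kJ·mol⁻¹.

Let D be the C–O bond energy.
Σ(broken) = 6×421 + 2×D + 3×516 = 4074 + 2D
Σ(formed) = 4×827 + 6×447 = 5990
ΔH = Σ(broken) − Σ(formed) = (4074 + 2D) − (5990) = −1916 + 2D
Setting this equal to −1222 kJ gives 2D = 694, so D = 347 kJ/mol.

D(C–O) ≈ 347 kJ/mol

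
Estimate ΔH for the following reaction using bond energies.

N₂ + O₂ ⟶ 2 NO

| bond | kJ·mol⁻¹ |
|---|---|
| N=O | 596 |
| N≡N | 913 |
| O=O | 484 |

Bonds broken (reactants):
  N≡N: 1 × 913 = 913
  O=O: 1 × 484 = 484
  Σ(broken) = 1397 kJ
Bonds formed (products):
  N=O: 2 × 596 = 1192
  Σ(formed) = 1192 kJ
ΔH = Σ(broken) − Σ(formed) = 1397 − 1192 = +205 kJ

ΔH ≈ +205 kJ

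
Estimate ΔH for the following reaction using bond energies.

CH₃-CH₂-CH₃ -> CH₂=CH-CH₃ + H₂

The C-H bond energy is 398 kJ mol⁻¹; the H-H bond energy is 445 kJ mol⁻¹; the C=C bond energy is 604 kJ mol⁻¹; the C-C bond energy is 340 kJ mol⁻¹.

ΔH ≈ +87 kJ

Bonds broken (reactants):
  C-C: 2 × 340 = 680
  C-H: 8 × 398 = 3184
  Σ(broken) = 3864 kJ
Bonds formed (products):
  C-C: 1 × 340 = 340
  C-H: 6 × 398 = 2388
  C=C: 1 × 604 = 604
  H-H: 1 × 445 = 445
  Σ(formed) = 3777 kJ
ΔH = Σ(broken) − Σ(formed) = 3864 − 3777 = +87 kJ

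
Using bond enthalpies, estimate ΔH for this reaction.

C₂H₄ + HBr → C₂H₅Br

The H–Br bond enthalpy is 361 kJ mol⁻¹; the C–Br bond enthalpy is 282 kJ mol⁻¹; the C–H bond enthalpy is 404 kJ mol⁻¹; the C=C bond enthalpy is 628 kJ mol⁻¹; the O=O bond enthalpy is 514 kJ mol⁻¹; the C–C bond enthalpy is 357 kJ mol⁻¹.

ΔH ≈ −54 kJ

Bonds broken (reactants):
  C–H: 4 × 404 = 1616
  C=C: 1 × 628 = 628
  H–Br: 1 × 361 = 361
  Σ(broken) = 2605 kJ
Bonds formed (products):
  C–Br: 1 × 282 = 282
  C–C: 1 × 357 = 357
  C–H: 5 × 404 = 2020
  Σ(formed) = 2659 kJ
ΔH = Σ(broken) − Σ(formed) = 2605 − 2659 = −54 kJ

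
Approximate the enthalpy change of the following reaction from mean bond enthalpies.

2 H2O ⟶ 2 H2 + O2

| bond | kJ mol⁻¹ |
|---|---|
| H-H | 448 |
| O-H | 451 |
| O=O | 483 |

ΔH ≈ +425 kJ

Bonds broken (reactants):
  O-H: 4 × 451 = 1804
  Σ(broken) = 1804 kJ
Bonds formed (products):
  H-H: 2 × 448 = 896
  O=O: 1 × 483 = 483
  Σ(formed) = 1379 kJ
ΔH = Σ(broken) − Σ(formed) = 1804 − 1379 = +425 kJ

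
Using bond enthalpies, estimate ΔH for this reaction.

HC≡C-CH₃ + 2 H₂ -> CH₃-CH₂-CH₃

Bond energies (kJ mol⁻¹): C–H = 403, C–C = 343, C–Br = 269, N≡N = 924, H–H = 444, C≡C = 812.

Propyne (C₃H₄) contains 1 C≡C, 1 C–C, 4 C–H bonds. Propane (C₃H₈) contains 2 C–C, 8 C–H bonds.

Bonds broken (reactants):
  C≡C: 1 × 812 = 812
  C–C: 1 × 343 = 343
  C–H: 4 × 403 = 1612
  H–H: 2 × 444 = 888
  Σ(broken) = 3655 kJ
Bonds formed (products):
  C–C: 2 × 343 = 686
  C–H: 8 × 403 = 3224
  Σ(formed) = 3910 kJ
ΔH = Σ(broken) − Σ(formed) = 3655 − 3910 = −255 kJ

ΔH ≈ −255 kJ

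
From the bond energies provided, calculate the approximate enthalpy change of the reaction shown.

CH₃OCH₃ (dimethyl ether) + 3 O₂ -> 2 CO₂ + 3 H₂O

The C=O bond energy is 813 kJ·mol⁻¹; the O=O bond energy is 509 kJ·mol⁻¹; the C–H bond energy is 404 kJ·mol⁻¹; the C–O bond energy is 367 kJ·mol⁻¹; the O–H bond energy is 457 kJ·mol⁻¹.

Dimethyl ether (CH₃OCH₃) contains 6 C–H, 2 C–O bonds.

Bonds broken (reactants):
  C–H: 6 × 404 = 2424
  C–O: 2 × 367 = 734
  O=O: 3 × 509 = 1527
  Σ(broken) = 4685 kJ
Bonds formed (products):
  C=O: 4 × 813 = 3252
  O–H: 6 × 457 = 2742
  Σ(formed) = 5994 kJ
ΔH = Σ(broken) − Σ(formed) = 4685 − 5994 = −1309 kJ

ΔH ≈ −1309 kJ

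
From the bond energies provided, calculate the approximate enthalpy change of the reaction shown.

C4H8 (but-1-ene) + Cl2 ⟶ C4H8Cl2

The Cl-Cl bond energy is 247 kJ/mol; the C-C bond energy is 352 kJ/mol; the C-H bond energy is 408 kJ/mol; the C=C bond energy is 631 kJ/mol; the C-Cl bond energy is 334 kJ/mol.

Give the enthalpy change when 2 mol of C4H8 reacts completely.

ΔH = −284 kJ

Bonds broken (reactants):
  C-C: 2 × 352 = 704
  C-H: 8 × 408 = 3264
  C=C: 1 × 631 = 631
  Cl-Cl: 1 × 247 = 247
  Σ(broken) = 4846 kJ
Bonds formed (products):
  C-C: 3 × 352 = 1056
  C-Cl: 2 × 334 = 668
  C-H: 8 × 408 = 3264
  Σ(formed) = 4988 kJ
ΔH = Σ(broken) − Σ(formed) = 4846 − 4988 = −142 kJ
For 2× the reaction as written: 2 × (−142) = −284 kJ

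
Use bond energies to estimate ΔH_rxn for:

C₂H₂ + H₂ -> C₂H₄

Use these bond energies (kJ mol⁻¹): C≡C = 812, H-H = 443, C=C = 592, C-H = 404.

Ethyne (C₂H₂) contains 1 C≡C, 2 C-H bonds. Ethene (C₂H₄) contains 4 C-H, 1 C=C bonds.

ΔH ≈ −145 kJ

Bonds broken (reactants):
  C≡C: 1 × 812 = 812
  C-H: 2 × 404 = 808
  H-H: 1 × 443 = 443
  Σ(broken) = 2063 kJ
Bonds formed (products):
  C-H: 4 × 404 = 1616
  C=C: 1 × 592 = 592
  Σ(formed) = 2208 kJ
ΔH = Σ(broken) − Σ(formed) = 2063 − 2208 = −145 kJ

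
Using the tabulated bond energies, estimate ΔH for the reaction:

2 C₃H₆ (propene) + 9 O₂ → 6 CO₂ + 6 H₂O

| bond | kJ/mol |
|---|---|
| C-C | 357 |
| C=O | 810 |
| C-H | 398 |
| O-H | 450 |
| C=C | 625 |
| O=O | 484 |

Bonds broken (reactants):
  C-C: 2 × 357 = 714
  C-H: 12 × 398 = 4776
  C=C: 2 × 625 = 1250
  O=O: 9 × 484 = 4356
  Σ(broken) = 11096 kJ
Bonds formed (products):
  C=O: 12 × 810 = 9720
  O-H: 12 × 450 = 5400
  Σ(formed) = 15120 kJ
ΔH = Σ(broken) − Σ(formed) = 11096 − 15120 = −4024 kJ

ΔH ≈ −4024 kJ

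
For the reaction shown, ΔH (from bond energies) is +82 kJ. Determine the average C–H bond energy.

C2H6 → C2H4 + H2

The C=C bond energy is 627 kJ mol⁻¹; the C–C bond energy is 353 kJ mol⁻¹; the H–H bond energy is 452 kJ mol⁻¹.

Let D be the C–H bond energy.
Σ(broken) = 1×353 + 6×D = 353 + 6D
Σ(formed) = 4×D + 1×627 + 1×452 = 1079 + 4D
ΔH = Σ(broken) − Σ(formed) = (353 + 6D) − (1079 + 4D) = −726 + 2D
Setting this equal to +82 kJ gives 2D = 808, so D = 404 kJ/mol.

D(C–H) ≈ 404 kJ/mol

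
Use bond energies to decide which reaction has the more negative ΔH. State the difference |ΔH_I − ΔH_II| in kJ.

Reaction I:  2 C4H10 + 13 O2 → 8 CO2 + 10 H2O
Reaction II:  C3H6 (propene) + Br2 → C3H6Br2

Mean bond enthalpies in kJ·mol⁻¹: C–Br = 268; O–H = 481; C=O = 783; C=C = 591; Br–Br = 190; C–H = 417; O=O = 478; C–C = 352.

Reaction I, by 5375 kJ

Reaction I:
  Bonds broken (reactants):
    C–C: 6 × 352 = 2112
    C–H: 20 × 417 = 8340
    O=O: 13 × 478 = 6214
    Σ(broken) = 16666 kJ
  Bonds formed (products):
    C=O: 16 × 783 = 12528
    O–H: 20 × 481 = 9620
    Σ(formed) = 22148 kJ
  ΔH_I = 16666 − 22148 = −5482 kJ
Reaction II:
  Bonds broken (reactants):
    Br–Br: 1 × 190 = 190
    C–C: 1 × 352 = 352
    C–H: 6 × 417 = 2502
    C=C: 1 × 591 = 591
    Σ(broken) = 3635 kJ
  Bonds formed (products):
    C–Br: 2 × 268 = 536
    C–C: 2 × 352 = 704
    C–H: 6 × 417 = 2502
    Σ(formed) = 3742 kJ
  ΔH_II = 3635 − 3742 = −107 kJ
ΔH_I − ΔH_II = −5375 kJ, so reaction I has the more negative ΔH; |ΔH_I − ΔH_II| = 5375 kJ.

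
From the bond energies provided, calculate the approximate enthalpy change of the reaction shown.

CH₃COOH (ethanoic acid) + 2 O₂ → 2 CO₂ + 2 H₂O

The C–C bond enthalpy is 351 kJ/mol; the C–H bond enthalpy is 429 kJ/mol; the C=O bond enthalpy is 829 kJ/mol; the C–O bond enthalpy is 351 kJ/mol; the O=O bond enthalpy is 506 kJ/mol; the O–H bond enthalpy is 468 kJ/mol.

Bonds broken (reactants):
  C–C: 1 × 351 = 351
  C–H: 3 × 429 = 1287
  C–O: 1 × 351 = 351
  C=O: 1 × 829 = 829
  O–H: 1 × 468 = 468
  O=O: 2 × 506 = 1012
  Σ(broken) = 4298 kJ
Bonds formed (products):
  C=O: 4 × 829 = 3316
  O–H: 4 × 468 = 1872
  Σ(formed) = 5188 kJ
ΔH = Σ(broken) − Σ(formed) = 4298 − 5188 = −890 kJ

ΔH ≈ −890 kJ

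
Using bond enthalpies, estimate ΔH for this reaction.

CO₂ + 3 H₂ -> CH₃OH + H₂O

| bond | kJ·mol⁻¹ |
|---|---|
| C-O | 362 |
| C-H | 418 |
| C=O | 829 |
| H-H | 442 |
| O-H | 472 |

ΔH ≈ −48 kJ

Bonds broken (reactants):
  C=O: 2 × 829 = 1658
  H-H: 3 × 442 = 1326
  Σ(broken) = 2984 kJ
Bonds formed (products):
  C-H: 3 × 418 = 1254
  C-O: 1 × 362 = 362
  O-H: 3 × 472 = 1416
  Σ(formed) = 3032 kJ
ΔH = Σ(broken) − Σ(formed) = 2984 − 3032 = −48 kJ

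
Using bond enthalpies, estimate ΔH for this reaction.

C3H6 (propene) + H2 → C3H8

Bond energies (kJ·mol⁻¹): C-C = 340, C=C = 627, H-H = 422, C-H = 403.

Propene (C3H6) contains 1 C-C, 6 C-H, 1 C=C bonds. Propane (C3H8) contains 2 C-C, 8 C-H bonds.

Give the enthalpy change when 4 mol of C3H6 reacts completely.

ΔH = −388 kJ

Bonds broken (reactants):
  C-C: 1 × 340 = 340
  C-H: 6 × 403 = 2418
  C=C: 1 × 627 = 627
  H-H: 1 × 422 = 422
  Σ(broken) = 3807 kJ
Bonds formed (products):
  C-C: 2 × 340 = 680
  C-H: 8 × 403 = 3224
  Σ(formed) = 3904 kJ
ΔH = Σ(broken) − Σ(formed) = 3807 − 3904 = −97 kJ
For 4× the reaction as written: 4 × (−97) = −388 kJ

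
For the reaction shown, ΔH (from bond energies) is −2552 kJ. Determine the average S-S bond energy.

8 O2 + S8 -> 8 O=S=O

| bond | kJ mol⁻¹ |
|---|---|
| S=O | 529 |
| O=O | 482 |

Let D be the S-S bond energy.
Σ(broken) = 8×482 + 8×D = 3856 + 8D
Σ(formed) = 16×529 = 8464
ΔH = Σ(broken) − Σ(formed) = (3856 + 8D) − (8464) = −4608 + 8D
Setting this equal to −2552 kJ gives 8D = 2056, so D = 257 kJ/mol.

D(S-S) ≈ 257 kJ/mol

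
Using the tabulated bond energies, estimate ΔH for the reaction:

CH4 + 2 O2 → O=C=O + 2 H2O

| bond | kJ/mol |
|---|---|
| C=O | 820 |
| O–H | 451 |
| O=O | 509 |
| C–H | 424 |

ΔH ≈ −730 kJ

Bonds broken (reactants):
  C–H: 4 × 424 = 1696
  O=O: 2 × 509 = 1018
  Σ(broken) = 2714 kJ
Bonds formed (products):
  C=O: 2 × 820 = 1640
  O–H: 4 × 451 = 1804
  Σ(formed) = 3444 kJ
ΔH = Σ(broken) − Σ(formed) = 2714 − 3444 = −730 kJ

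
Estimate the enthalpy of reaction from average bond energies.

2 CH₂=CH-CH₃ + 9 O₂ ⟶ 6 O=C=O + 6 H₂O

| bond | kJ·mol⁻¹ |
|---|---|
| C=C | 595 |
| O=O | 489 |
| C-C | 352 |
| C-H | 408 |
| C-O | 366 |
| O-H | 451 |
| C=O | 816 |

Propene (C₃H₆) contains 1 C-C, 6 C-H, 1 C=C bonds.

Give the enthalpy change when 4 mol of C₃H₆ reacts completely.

ΔH = −8026 kJ

Bonds broken (reactants):
  C-C: 2 × 352 = 704
  C-H: 12 × 408 = 4896
  C=C: 2 × 595 = 1190
  O=O: 9 × 489 = 4401
  Σ(broken) = 11191 kJ
Bonds formed (products):
  C=O: 12 × 816 = 9792
  O-H: 12 × 451 = 5412
  Σ(formed) = 15204 kJ
ΔH = Σ(broken) − Σ(formed) = 11191 − 15204 = −4013 kJ
For 2× the reaction as written: 2 × (−4013) = −8026 kJ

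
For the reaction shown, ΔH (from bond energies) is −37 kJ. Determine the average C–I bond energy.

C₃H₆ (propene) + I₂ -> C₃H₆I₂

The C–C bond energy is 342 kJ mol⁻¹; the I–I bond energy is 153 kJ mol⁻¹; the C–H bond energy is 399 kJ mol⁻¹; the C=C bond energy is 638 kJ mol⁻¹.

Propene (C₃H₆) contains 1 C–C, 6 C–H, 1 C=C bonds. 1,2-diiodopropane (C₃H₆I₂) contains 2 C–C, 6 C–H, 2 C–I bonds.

D(C–I) ≈ 243 kJ/mol

Let D be the C–I bond energy.
Σ(broken) = 1×342 + 6×399 + 1×638 + 1×153 = 3527
Σ(formed) = 2×342 + 6×399 + 2×D = 3078 + 2D
ΔH = Σ(broken) − Σ(formed) = (3527) − (3078 + 2D) = +449 − 2D
Setting this equal to −37 kJ gives 2D = 486, so D = 243 kJ/mol.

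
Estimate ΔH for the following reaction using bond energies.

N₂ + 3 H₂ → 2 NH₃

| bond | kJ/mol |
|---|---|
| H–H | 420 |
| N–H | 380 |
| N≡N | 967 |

ΔH ≈ −53 kJ

Bonds broken (reactants):
  H–H: 3 × 420 = 1260
  N≡N: 1 × 967 = 967
  Σ(broken) = 2227 kJ
Bonds formed (products):
  N–H: 6 × 380 = 2280
  Σ(formed) = 2280 kJ
ΔH = Σ(broken) − Σ(formed) = 2227 − 2280 = −53 kJ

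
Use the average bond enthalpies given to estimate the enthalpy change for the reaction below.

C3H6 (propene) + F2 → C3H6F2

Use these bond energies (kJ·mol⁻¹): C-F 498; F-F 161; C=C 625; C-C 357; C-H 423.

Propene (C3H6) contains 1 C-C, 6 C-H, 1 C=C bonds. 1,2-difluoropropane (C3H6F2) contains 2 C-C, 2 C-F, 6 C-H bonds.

Bonds broken (reactants):
  C-C: 1 × 357 = 357
  C-H: 6 × 423 = 2538
  C=C: 1 × 625 = 625
  F-F: 1 × 161 = 161
  Σ(broken) = 3681 kJ
Bonds formed (products):
  C-C: 2 × 357 = 714
  C-F: 2 × 498 = 996
  C-H: 6 × 423 = 2538
  Σ(formed) = 4248 kJ
ΔH = Σ(broken) − Σ(formed) = 3681 − 4248 = −567 kJ

ΔH ≈ −567 kJ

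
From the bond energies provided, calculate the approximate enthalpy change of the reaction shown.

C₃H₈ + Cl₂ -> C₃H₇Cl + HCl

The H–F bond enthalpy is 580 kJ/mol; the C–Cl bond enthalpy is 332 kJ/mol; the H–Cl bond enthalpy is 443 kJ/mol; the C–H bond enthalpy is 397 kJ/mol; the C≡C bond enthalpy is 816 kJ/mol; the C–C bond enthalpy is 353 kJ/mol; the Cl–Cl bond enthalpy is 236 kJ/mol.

Bonds broken (reactants):
  C–C: 2 × 353 = 706
  C–H: 8 × 397 = 3176
  Cl–Cl: 1 × 236 = 236
  Σ(broken) = 4118 kJ
Bonds formed (products):
  C–C: 2 × 353 = 706
  C–Cl: 1 × 332 = 332
  C–H: 7 × 397 = 2779
  H–Cl: 1 × 443 = 443
  Σ(formed) = 4260 kJ
ΔH = Σ(broken) − Σ(formed) = 4118 − 4260 = −142 kJ

ΔH ≈ −142 kJ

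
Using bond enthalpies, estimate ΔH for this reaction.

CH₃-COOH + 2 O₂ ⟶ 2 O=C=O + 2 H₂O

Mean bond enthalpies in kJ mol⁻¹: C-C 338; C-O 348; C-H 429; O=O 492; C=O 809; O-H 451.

Bonds broken (reactants):
  C-C: 1 × 338 = 338
  C-H: 3 × 429 = 1287
  C-O: 1 × 348 = 348
  C=O: 1 × 809 = 809
  O-H: 1 × 451 = 451
  O=O: 2 × 492 = 984
  Σ(broken) = 4217 kJ
Bonds formed (products):
  C=O: 4 × 809 = 3236
  O-H: 4 × 451 = 1804
  Σ(formed) = 5040 kJ
ΔH = Σ(broken) − Σ(formed) = 4217 − 5040 = −823 kJ

ΔH ≈ −823 kJ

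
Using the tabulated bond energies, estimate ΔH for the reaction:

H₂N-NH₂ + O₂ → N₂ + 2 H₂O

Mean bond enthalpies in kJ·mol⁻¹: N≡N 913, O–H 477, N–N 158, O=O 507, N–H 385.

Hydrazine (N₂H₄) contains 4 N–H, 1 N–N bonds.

Bonds broken (reactants):
  N–H: 4 × 385 = 1540
  N–N: 1 × 158 = 158
  O=O: 1 × 507 = 507
  Σ(broken) = 2205 kJ
Bonds formed (products):
  N≡N: 1 × 913 = 913
  O–H: 4 × 477 = 1908
  Σ(formed) = 2821 kJ
ΔH = Σ(broken) − Σ(formed) = 2205 − 2821 = −616 kJ

ΔH ≈ −616 kJ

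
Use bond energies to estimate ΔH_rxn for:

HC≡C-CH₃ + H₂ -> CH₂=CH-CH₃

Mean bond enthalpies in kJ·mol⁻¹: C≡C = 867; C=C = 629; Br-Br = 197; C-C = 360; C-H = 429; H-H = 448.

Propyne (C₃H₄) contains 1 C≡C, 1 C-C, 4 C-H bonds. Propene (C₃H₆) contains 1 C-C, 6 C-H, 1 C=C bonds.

ΔH ≈ −172 kJ

Bonds broken (reactants):
  C≡C: 1 × 867 = 867
  C-C: 1 × 360 = 360
  C-H: 4 × 429 = 1716
  H-H: 1 × 448 = 448
  Σ(broken) = 3391 kJ
Bonds formed (products):
  C-C: 1 × 360 = 360
  C-H: 6 × 429 = 2574
  C=C: 1 × 629 = 629
  Σ(formed) = 3563 kJ
ΔH = Σ(broken) − Σ(formed) = 3391 − 3563 = −172 kJ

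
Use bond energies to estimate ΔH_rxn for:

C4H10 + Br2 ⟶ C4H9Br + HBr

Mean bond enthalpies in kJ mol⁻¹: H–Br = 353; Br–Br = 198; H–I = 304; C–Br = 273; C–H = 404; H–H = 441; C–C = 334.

Bonds broken (reactants):
  Br–Br: 1 × 198 = 198
  C–C: 3 × 334 = 1002
  C–H: 10 × 404 = 4040
  Σ(broken) = 5240 kJ
Bonds formed (products):
  C–Br: 1 × 273 = 273
  C–C: 3 × 334 = 1002
  C–H: 9 × 404 = 3636
  H–Br: 1 × 353 = 353
  Σ(formed) = 5264 kJ
ΔH = Σ(broken) − Σ(formed) = 5240 − 5264 = −24 kJ

ΔH ≈ −24 kJ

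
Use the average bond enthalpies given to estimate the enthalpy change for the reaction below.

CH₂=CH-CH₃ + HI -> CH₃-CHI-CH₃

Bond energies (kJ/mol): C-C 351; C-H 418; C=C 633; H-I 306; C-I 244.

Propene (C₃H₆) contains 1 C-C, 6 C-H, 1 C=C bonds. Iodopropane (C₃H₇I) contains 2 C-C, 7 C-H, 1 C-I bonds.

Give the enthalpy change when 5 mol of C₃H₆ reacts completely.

ΔH = −370 kJ

Bonds broken (reactants):
  C-C: 1 × 351 = 351
  C-H: 6 × 418 = 2508
  C=C: 1 × 633 = 633
  H-I: 1 × 306 = 306
  Σ(broken) = 3798 kJ
Bonds formed (products):
  C-C: 2 × 351 = 702
  C-H: 7 × 418 = 2926
  C-I: 1 × 244 = 244
  Σ(formed) = 3872 kJ
ΔH = Σ(broken) − Σ(formed) = 3798 − 3872 = −74 kJ
For 5× the reaction as written: 5 × (−74) = −370 kJ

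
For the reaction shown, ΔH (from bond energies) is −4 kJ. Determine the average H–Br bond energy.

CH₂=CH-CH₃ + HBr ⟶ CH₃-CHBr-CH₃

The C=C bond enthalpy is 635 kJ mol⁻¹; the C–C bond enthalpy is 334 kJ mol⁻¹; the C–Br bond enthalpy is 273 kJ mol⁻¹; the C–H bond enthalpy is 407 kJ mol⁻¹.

Let D be the H–Br bond energy.
Σ(broken) = 1×334 + 6×407 + 1×635 + 1×D = 3411 + D
Σ(formed) = 1×273 + 2×334 + 7×407 = 3790
ΔH = Σ(broken) − Σ(formed) = (3411 + D) − (3790) = −379 + D
Setting this equal to −4 kJ gives D = 375 kJ/mol.

D(H–Br) ≈ 375 kJ/mol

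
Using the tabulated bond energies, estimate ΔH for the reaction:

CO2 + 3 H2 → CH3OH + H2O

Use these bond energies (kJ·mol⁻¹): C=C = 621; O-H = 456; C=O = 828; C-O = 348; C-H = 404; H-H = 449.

ΔH ≈ +75 kJ

Bonds broken (reactants):
  C=O: 2 × 828 = 1656
  H-H: 3 × 449 = 1347
  Σ(broken) = 3003 kJ
Bonds formed (products):
  C-H: 3 × 404 = 1212
  C-O: 1 × 348 = 348
  O-H: 3 × 456 = 1368
  Σ(formed) = 2928 kJ
ΔH = Σ(broken) − Σ(formed) = 3003 − 2928 = +75 kJ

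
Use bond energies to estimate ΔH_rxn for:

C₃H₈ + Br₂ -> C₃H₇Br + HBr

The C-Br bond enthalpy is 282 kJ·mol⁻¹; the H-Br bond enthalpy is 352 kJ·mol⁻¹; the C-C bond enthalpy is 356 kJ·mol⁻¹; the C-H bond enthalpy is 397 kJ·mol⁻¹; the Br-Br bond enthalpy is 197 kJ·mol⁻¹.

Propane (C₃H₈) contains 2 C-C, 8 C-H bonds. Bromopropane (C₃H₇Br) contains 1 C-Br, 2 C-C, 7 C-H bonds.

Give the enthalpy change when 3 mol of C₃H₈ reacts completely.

ΔH = −120 kJ

Bonds broken (reactants):
  Br-Br: 1 × 197 = 197
  C-C: 2 × 356 = 712
  C-H: 8 × 397 = 3176
  Σ(broken) = 4085 kJ
Bonds formed (products):
  C-Br: 1 × 282 = 282
  C-C: 2 × 356 = 712
  C-H: 7 × 397 = 2779
  H-Br: 1 × 352 = 352
  Σ(formed) = 4125 kJ
ΔH = Σ(broken) − Σ(formed) = 4085 − 4125 = −40 kJ
For 3× the reaction as written: 3 × (−40) = −120 kJ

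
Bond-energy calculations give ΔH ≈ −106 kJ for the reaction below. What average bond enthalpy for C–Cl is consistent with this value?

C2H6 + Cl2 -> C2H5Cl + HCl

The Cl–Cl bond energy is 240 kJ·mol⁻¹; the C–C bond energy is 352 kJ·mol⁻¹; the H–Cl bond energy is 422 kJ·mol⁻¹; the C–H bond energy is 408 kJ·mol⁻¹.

Let D be the C–Cl bond energy.
Σ(broken) = 1×352 + 6×408 + 1×240 = 3040
Σ(formed) = 1×352 + 1×D + 5×408 + 1×422 = 2814 + D
ΔH = Σ(broken) − Σ(formed) = (3040) − (2814 + D) = +226 − D
Setting this equal to −106 kJ gives D = 332 kJ/mol.

D(C–Cl) ≈ 332 kJ/mol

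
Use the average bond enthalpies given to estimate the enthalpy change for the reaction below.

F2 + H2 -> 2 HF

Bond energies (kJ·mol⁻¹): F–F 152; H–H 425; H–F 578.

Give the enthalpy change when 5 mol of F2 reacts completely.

ΔH = −2895 kJ

Bonds broken (reactants):
  F–F: 1 × 152 = 152
  H–H: 1 × 425 = 425
  Σ(broken) = 577 kJ
Bonds formed (products):
  H–F: 2 × 578 = 1156
  Σ(formed) = 1156 kJ
ΔH = Σ(broken) − Σ(formed) = 577 − 1156 = −579 kJ
For 5× the reaction as written: 5 × (−579) = −2895 kJ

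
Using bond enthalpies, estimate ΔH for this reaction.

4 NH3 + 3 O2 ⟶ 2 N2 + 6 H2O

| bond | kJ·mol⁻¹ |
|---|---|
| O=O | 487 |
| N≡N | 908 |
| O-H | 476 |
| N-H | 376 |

Bonds broken (reactants):
  N-H: 12 × 376 = 4512
  O=O: 3 × 487 = 1461
  Σ(broken) = 5973 kJ
Bonds formed (products):
  N≡N: 2 × 908 = 1816
  O-H: 12 × 476 = 5712
  Σ(formed) = 7528 kJ
ΔH = Σ(broken) − Σ(formed) = 5973 − 7528 = −1555 kJ

ΔH ≈ −1555 kJ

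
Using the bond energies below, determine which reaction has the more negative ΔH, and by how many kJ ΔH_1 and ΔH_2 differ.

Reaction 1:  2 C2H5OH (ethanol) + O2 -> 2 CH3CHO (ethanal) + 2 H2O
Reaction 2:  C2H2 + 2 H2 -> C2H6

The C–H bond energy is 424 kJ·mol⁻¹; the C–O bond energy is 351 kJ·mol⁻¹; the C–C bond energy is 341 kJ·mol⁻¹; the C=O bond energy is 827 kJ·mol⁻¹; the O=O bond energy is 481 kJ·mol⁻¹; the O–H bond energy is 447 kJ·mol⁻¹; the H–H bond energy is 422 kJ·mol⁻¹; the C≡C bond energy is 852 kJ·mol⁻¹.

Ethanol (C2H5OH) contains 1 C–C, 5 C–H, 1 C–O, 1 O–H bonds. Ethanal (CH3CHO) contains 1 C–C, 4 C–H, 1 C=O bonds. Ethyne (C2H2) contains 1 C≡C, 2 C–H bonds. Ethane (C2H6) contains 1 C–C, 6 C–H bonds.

Reaction 1:
  Bonds broken (reactants):
    C–C: 2 × 341 = 682
    C–H: 10 × 424 = 4240
    C–O: 2 × 351 = 702
    O–H: 2 × 447 = 894
    O=O: 1 × 481 = 481
    Σ(broken) = 6999 kJ
  Bonds formed (products):
    C–C: 2 × 341 = 682
    C–H: 8 × 424 = 3392
    C=O: 2 × 827 = 1654
    O–H: 4 × 447 = 1788
    Σ(formed) = 7516 kJ
  ΔH_1 = 6999 − 7516 = −517 kJ
Reaction 2:
  Bonds broken (reactants):
    C≡C: 1 × 852 = 852
    C–H: 2 × 424 = 848
    H–H: 2 × 422 = 844
    Σ(broken) = 2544 kJ
  Bonds formed (products):
    C–C: 1 × 341 = 341
    C–H: 6 × 424 = 2544
    Σ(formed) = 2885 kJ
  ΔH_2 = 2544 − 2885 = −341 kJ
ΔH_1 − ΔH_2 = −176 kJ, so reaction 1 has the more negative ΔH; |ΔH_1 − ΔH_2| = 176 kJ.

Reaction 1, by 176 kJ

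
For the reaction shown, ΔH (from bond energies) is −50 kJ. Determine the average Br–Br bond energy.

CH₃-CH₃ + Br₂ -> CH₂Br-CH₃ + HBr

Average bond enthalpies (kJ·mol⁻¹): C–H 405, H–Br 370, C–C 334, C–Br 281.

Let D be the Br–Br bond energy.
Σ(broken) = 1×D + 1×334 + 6×405 = 2764 + D
Σ(formed) = 1×281 + 1×334 + 5×405 + 1×370 = 3010
ΔH = Σ(broken) − Σ(formed) = (2764 + D) − (3010) = −246 + D
Setting this equal to −50 kJ gives D = 196 kJ/mol.

D(Br–Br) ≈ 196 kJ/mol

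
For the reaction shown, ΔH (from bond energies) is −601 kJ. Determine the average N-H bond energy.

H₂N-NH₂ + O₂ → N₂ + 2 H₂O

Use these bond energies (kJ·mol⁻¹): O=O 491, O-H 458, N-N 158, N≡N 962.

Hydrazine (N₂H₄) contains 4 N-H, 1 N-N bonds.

D(N-H) ≈ 386 kJ/mol

Let D be the N-H bond energy.
Σ(broken) = 4×D + 1×158 + 1×491 = 649 + 4D
Σ(formed) = 1×962 + 4×458 = 2794
ΔH = Σ(broken) − Σ(formed) = (649 + 4D) − (2794) = −2145 + 4D
Setting this equal to −601 kJ gives 4D = 1544, so D = 386 kJ/mol.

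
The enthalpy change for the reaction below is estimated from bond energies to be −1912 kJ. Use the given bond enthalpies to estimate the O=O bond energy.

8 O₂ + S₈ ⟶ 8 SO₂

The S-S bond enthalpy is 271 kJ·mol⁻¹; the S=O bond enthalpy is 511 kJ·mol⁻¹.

Let D be the O=O bond energy.
Σ(broken) = 8×D + 8×271 = 2168 + 8D
Σ(formed) = 16×511 = 8176
ΔH = Σ(broken) − Σ(formed) = (2168 + 8D) − (8176) = −6008 + 8D
Setting this equal to −1912 kJ gives 8D = 4096, so D = 512 kJ/mol.

D(O=O) ≈ 512 kJ/mol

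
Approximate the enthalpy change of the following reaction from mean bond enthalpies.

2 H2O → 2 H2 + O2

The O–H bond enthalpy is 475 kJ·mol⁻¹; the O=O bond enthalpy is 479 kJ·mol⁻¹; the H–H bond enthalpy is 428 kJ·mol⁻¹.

ΔH ≈ +565 kJ

Bonds broken (reactants):
  O–H: 4 × 475 = 1900
  Σ(broken) = 1900 kJ
Bonds formed (products):
  H–H: 2 × 428 = 856
  O=O: 1 × 479 = 479
  Σ(formed) = 1335 kJ
ΔH = Σ(broken) − Σ(formed) = 1900 − 1335 = +565 kJ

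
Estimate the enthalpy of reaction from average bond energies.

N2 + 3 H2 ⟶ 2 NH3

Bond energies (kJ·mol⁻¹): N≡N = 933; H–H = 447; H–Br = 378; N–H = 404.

ΔH ≈ −150 kJ

Bonds broken (reactants):
  H–H: 3 × 447 = 1341
  N≡N: 1 × 933 = 933
  Σ(broken) = 2274 kJ
Bonds formed (products):
  N–H: 6 × 404 = 2424
  Σ(formed) = 2424 kJ
ΔH = Σ(broken) − Σ(formed) = 2274 − 2424 = −150 kJ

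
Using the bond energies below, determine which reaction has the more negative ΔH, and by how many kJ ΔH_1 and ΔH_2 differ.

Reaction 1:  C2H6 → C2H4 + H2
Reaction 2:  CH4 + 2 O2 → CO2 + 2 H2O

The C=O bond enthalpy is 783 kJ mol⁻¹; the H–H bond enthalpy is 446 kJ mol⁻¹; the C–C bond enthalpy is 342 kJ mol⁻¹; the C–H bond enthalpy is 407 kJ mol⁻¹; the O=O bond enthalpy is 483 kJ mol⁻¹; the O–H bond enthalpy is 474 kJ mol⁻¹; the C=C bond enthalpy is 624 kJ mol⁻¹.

Reaction 2, by 954 kJ

Reaction 1:
  Bonds broken (reactants):
    C–C: 1 × 342 = 342
    C–H: 6 × 407 = 2442
    Σ(broken) = 2784 kJ
  Bonds formed (products):
    C–H: 4 × 407 = 1628
    C=C: 1 × 624 = 624
    H–H: 1 × 446 = 446
    Σ(formed) = 2698 kJ
  ΔH_1 = 2784 − 2698 = +86 kJ
Reaction 2:
  Bonds broken (reactants):
    C–H: 4 × 407 = 1628
    O=O: 2 × 483 = 966
    Σ(broken) = 2594 kJ
  Bonds formed (products):
    C=O: 2 × 783 = 1566
    O–H: 4 × 474 = 1896
    Σ(formed) = 3462 kJ
  ΔH_2 = 2594 − 3462 = −868 kJ
ΔH_1 − ΔH_2 = +954 kJ, so reaction 2 has the more negative ΔH; |ΔH_1 − ΔH_2| = 954 kJ.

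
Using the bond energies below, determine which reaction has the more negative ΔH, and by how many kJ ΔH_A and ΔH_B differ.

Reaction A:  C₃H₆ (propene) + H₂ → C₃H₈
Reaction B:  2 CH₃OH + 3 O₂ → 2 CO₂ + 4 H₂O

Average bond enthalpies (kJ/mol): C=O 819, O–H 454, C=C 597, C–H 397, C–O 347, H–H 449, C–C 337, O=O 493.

Reaction B, by 1360 kJ

Reaction A:
  Bonds broken (reactants):
    C–C: 1 × 337 = 337
    C–H: 6 × 397 = 2382
    C=C: 1 × 597 = 597
    H–H: 1 × 449 = 449
    Σ(broken) = 3765 kJ
  Bonds formed (products):
    C–C: 2 × 337 = 674
    C–H: 8 × 397 = 3176
    Σ(formed) = 3850 kJ
  ΔH_A = 3765 − 3850 = −85 kJ
Reaction B:
  Bonds broken (reactants):
    C–H: 6 × 397 = 2382
    C–O: 2 × 347 = 694
    O–H: 2 × 454 = 908
    O=O: 3 × 493 = 1479
    Σ(broken) = 5463 kJ
  Bonds formed (products):
    C=O: 4 × 819 = 3276
    O–H: 8 × 454 = 3632
    Σ(formed) = 6908 kJ
  ΔH_B = 5463 − 6908 = −1445 kJ
ΔH_A − ΔH_B = +1360 kJ, so reaction B has the more negative ΔH; |ΔH_A − ΔH_B| = 1360 kJ.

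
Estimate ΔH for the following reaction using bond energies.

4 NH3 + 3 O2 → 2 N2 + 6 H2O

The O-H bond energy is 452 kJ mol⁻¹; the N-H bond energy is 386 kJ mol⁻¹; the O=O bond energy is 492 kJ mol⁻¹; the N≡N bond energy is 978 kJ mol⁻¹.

ΔH ≈ −1272 kJ

Bonds broken (reactants):
  N-H: 12 × 386 = 4632
  O=O: 3 × 492 = 1476
  Σ(broken) = 6108 kJ
Bonds formed (products):
  N≡N: 2 × 978 = 1956
  O-H: 12 × 452 = 5424
  Σ(formed) = 7380 kJ
ΔH = Σ(broken) − Σ(formed) = 6108 − 7380 = −1272 kJ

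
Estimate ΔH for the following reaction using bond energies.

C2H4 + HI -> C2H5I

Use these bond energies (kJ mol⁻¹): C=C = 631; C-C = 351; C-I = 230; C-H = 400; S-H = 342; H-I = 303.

ΔH ≈ −47 kJ

Bonds broken (reactants):
  C-H: 4 × 400 = 1600
  C=C: 1 × 631 = 631
  H-I: 1 × 303 = 303
  Σ(broken) = 2534 kJ
Bonds formed (products):
  C-C: 1 × 351 = 351
  C-H: 5 × 400 = 2000
  C-I: 1 × 230 = 230
  Σ(formed) = 2581 kJ
ΔH = Σ(broken) − Σ(formed) = 2534 − 2581 = −47 kJ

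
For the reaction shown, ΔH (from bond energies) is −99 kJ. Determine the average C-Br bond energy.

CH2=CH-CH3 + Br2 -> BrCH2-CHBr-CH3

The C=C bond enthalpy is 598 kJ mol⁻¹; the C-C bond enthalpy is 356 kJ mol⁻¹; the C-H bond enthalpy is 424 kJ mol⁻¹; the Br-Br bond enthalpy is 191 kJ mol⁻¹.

D(C-Br) ≈ 266 kJ/mol

Let D be the C-Br bond energy.
Σ(broken) = 1×191 + 1×356 + 6×424 + 1×598 = 3689
Σ(formed) = 2×D + 2×356 + 6×424 = 3256 + 2D
ΔH = Σ(broken) − Σ(formed) = (3689) − (3256 + 2D) = +433 − 2D
Setting this equal to −99 kJ gives 2D = 532, so D = 266 kJ/mol.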